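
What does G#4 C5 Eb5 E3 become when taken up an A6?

E##5 A#5 C#6 C##4

G#4 → E##5
C5 → A#5
Eb5 → C#6
E3 → C##4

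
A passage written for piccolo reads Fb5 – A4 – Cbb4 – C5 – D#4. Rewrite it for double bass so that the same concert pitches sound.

First find concert pitch: the piccolo sounds a perfect octave above written, so Fb5 A4 Cbb4 C5 D#4 sounds Fb6 A5 Cbb5 C6 D#5.
Then write for double bass: it sounds a perfect octave below written, so the part must be a perfect octave above concert.
Fb6 → Fb7
A5 → A6
Cbb5 → Cbb6
C6 → C7
D#5 → D#6

Fb7 A6 Cbb6 C7 D#6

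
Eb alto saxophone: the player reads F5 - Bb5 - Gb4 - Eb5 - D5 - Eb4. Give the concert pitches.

Ab4 Db5 Bbb3 Gb4 F4 Gb3

The Eb alto saxophone sounds a major sixth below written, so transpose each written note down a major sixth.
F5 -> Ab4
Bb5 -> Db5
Gb4 -> Bbb3
Eb5 -> Gb4
D5 -> F4
Eb4 -> Gb3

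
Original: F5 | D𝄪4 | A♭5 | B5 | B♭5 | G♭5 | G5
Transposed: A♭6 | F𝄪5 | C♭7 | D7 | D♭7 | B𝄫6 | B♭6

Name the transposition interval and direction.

From F5 to Ab6 is 10 letter names — a tenth of some quality.
F5 to Ab6 is 15 semitones, which makes it a minor tenth; the second version is higher, so the direction is up.
Checking another pair — G5 → Bb6 — gives the same interval.

up a minor tenth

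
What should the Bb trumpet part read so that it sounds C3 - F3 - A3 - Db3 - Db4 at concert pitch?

D3 G3 B3 Eb3 Eb4

Written C4 sounds as Bb3 on the Bb trumpet, so concert pitches are written a major second up.
C3 -> D3
F3 -> G3
A3 -> B3
Db3 -> Eb3
Db4 -> Eb4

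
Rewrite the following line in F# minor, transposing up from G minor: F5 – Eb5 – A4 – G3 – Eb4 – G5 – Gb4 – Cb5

E6 D6 G#5 F#4 D5 F#6 F5 Bb5

G minor to F# minor up is a major seventh, so every note moves up by that interval.
F5 -> E6
Eb5 -> D6
A4 -> G#5
G3 -> F#4
Eb4 -> D5
G5 -> F#6
Gb4 -> F5
Cb5 -> Bb5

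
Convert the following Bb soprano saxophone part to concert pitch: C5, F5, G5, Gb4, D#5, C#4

Written C4 on the Bb soprano saxophone sounds as Bb3, a major second lower; apply that shift to every note.
C5 becomes Bb4
F5 becomes Eb5
G5 becomes F5
Gb4 becomes Fb4
D#5 becomes C#5
C#4 becomes B3

Bb4 Eb5 F5 Fb4 C#5 B3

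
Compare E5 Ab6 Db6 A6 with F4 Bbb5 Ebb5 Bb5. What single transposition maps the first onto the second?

From E5 to F4 is 7 letter names — a seventh of some quality.
F4 to E5 is 11 semitones, which makes it a major seventh; the second version is lower, so the direction is down.
Checking another pair — A6 → Bb5 — gives the same interval.

down a major seventh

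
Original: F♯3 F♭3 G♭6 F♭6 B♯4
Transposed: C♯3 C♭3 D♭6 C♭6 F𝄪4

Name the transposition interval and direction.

From F#3 to C#3 is 4 letter names — a fourth of some quality.
C#3 to F#3 is 5 semitones, which makes it a perfect fourth; the second version is lower, so the direction is down.
Checking another pair — B#4 → F##4 — gives the same interval.

down a perfect fourth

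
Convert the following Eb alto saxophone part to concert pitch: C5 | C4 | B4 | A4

Eb4 Eb3 D4 C4

Written C4 on the Eb alto saxophone sounds as Eb3, a major sixth lower; apply that shift to every note.
C5 → Eb4
C4 → Eb3
B4 → D4
A4 → C4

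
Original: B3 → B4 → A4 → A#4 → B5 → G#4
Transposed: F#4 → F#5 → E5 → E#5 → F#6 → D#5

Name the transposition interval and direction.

up a perfect fifth

From B3 to F#4 is 5 letter names — a fifth of some quality.
B3 to F#4 is 7 semitones, which makes it a perfect fifth; the second version is higher, so the direction is up.
Checking another pair — G#4 → D#5 — gives the same interval.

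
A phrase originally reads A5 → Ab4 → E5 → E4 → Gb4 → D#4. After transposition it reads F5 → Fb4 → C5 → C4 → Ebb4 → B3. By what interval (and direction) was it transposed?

From A5 to F5 is 3 letter names — a third of some quality.
F5 to A5 is 4 semitones, which makes it a major third; the second version is lower, so the direction is down.
Checking another pair — D#4 → B3 — gives the same interval.

down a major third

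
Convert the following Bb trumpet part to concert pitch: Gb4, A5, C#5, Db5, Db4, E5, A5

Fb4 G5 B4 Cb5 Cb4 D5 G5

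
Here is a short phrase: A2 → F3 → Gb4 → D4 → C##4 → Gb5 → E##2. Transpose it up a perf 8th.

A2: an octave up reaches A, and 12 semitones makes it A3.
F3 up a perfect octave is F4.
Gb4: an octave up reaches G, and 12 semitones makes it Gb5.
D4: an octave up reaches D, and 12 semitones makes it D5.
C##4: an octave up reaches C, and 12 semitones makes it C##5.
Gb5: an octave up reaches G, and 12 semitones makes it Gb6.
E##2 up a perfect octave is E##3.

A3 F4 Gb5 D5 C##5 Gb6 E##3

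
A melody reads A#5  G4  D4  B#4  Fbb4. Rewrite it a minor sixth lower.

A minor sixth down from A#5 gives C##5.
G4: a sixth down reaches B, and 8 semitones makes it B3.
A minor sixth down from D4 gives F#3.
B#4: a sixth down reaches D, and 8 semitones makes it D##4.
Fbb4 down a minor sixth is Abb3.

C##5 B3 F#3 D##4 Abb3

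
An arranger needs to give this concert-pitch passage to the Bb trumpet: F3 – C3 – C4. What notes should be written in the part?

Written C4 sounds as Bb3 on the Bb trumpet, so concert pitches are written a major second up.
F3 → G3
C3 → D3
C4 → D4

G3 D3 D4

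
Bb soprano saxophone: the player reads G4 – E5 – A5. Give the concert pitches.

F4 D5 G5

Written C4 on the Bb soprano saxophone sounds as Bb3, a major second lower; apply that shift to every note.
G4 to F4
E5 to D5
A5 to G5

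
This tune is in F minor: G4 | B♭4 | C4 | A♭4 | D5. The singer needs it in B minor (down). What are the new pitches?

C#4 E4 F#3 D4 G#4

F minor to B minor down is a diminished fifth, so every note moves down by that interval.
G4 -> C#4
Bb4 -> E4
C4 -> F#3
Ab4 -> D4
D5 -> G#4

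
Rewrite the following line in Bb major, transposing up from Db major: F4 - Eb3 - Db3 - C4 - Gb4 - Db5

Db major to Bb major up is a major sixth, so every note moves up by that interval.
F4 becomes D5
Eb3 becomes C4
Db3 becomes Bb3
C4 becomes A4
Gb4 becomes Eb5
Db5 becomes Bb5

D5 C4 Bb3 A4 Eb5 Bb5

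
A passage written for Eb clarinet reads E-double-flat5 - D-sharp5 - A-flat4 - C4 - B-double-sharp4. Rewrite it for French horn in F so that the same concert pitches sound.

Dbb6 C#6 Gb5 Bb4 A##5

First find concert pitch: the Eb clarinet sounds a minor third above written, so E-double-flat5 D-sharp5 A-flat4 C4 B-double-sharp4 sounds Gbb5 F#5 Cb5 Eb4 D##5.
Then write for French horn in F: it sounds a perfect fifth below written, so the part must be a perfect fifth above concert.
Gbb5 → Dbb6
F#5 → C#6
Cb5 → Gb5
Eb4 → Bb4
D##5 → A##5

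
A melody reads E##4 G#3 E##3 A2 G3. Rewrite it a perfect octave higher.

E##4 to E##5
G#3 to G#4
E##3 to E##4
A2 to A3
G3 to G4

E##5 G#4 E##4 A3 G4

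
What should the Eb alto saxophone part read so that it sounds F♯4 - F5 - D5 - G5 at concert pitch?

Written C4 sounds as Eb3 on the Eb alto saxophone, so concert pitches are written a major sixth up.
F#4 → D#5
F5 → D6
D5 → B5
G5 → E6

D#5 D6 B5 E6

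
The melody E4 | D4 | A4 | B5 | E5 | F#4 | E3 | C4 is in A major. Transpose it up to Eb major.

Bb4 Ab4 Eb5 F6 Bb5 C5 Bb3 Gb4

From A up to Eb is a diminished fifth; apply that to each pitch.
E4 -> Bb4
D4 -> Ab4
A4 -> Eb5
B5 -> F6
E5 -> Bb5
F#4 -> C5
E3 -> Bb3
C4 -> Gb4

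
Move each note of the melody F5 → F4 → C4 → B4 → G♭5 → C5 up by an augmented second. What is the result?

F5: a second up reaches G, and 3 semitones makes it G#5.
F4 up an augmented second is G#4.
C4 up an augmented second is D#4.
An augmented second up from B4 gives C##5.
An augmented second up from Gb5 gives A5.
C5: a second up reaches D, and 3 semitones makes it D#5.

G#5 G#4 D#4 C##5 A5 D#5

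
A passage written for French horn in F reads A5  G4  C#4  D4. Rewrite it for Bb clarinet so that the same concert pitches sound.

E5 D4 G#3 A3

First find concert pitch: the French horn in F sounds a perfect fifth below written, so A5 G4 C#4 D4 sounds D5 C4 F#3 G3.
Then write for Bb clarinet: it sounds a major second below written, so the part must be a major second above concert.
D5 → E5
C4 → D4
F#3 → G#3
G3 → A3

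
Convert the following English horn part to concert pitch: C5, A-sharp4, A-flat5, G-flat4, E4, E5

The English horn sounds a perfect fifth below written, so transpose each written note down a perfect fifth.
C5 → F4
A#4 → D#4
Ab5 → Db5
Gb4 → Cb4
E4 → A3
E5 → A4

F4 D#4 Db5 Cb4 A3 A4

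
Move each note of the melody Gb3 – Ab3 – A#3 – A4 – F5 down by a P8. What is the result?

Gb2 Ab2 A#2 A3 F4

Gb3 down a perfect octave is Gb2.
Ab3: an octave down reaches A, and 12 semitones makes it Ab2.
A perfect octave down from A#3 gives A#2.
A4: an octave down reaches A, and 12 semitones makes it A3.
A perfect octave down from F5 gives F4.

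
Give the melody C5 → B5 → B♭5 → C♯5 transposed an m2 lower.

B4 A#5 A5 B#4

C5: a second down reaches B, and 1 semitone makes it B4.
B5: a second down reaches A, and 1 semitone makes it A#5.
Bb5 down a minor second is A5.
A minor second down from C#5 gives B#4.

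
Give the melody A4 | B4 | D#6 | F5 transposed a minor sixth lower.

C#4 D#4 F##5 A4

A4 down a minor sixth is C#4.
B4 down a minor sixth is D#4.
D#6: a sixth down reaches F, and 8 semitones makes it F##5.
F5 down a minor sixth is A4.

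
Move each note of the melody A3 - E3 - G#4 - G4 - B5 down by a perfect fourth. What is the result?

E3 B2 D#4 D4 F#5

A3 down a perfect fourth is E3.
E3 down a perfect fourth is B2.
G#4 down a perfect fourth is D#4.
A perfect fourth down from G4 gives D4.
B5 down a perfect fourth is F#5.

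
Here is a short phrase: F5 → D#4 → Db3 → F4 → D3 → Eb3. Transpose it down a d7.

G#4 E##3 E2 G#3 E#2 F#2

F5 to G#4
D#4 to E##3
Db3 to E2
F4 to G#3
D3 to E#2
Eb3 to F#2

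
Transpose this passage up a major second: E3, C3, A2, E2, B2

F#3 D3 B2 F#2 C#3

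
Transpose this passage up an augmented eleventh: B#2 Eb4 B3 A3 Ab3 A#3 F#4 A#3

B#2 to E##4
Eb4 to A5
B3 to E#5
A3 to D#5
Ab3 to D5
A#3 to D##5
F#4 to B#5
A#3 to D##5

E##4 A5 E#5 D#5 D5 D##5 B#5 D##5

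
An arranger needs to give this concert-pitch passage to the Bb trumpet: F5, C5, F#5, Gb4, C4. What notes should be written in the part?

G5 D5 G#5 Ab4 D4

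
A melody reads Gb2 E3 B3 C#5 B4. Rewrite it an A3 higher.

B2 G##3 D##4 E##5 D##5

An augmented third up from Gb2 gives B2.
An augmented third up from E3 gives G##3.
An augmented third up from B3 gives D##4.
C#5 up an augmented third is E##5.
B4: a third up reaches D, and 5 semitones makes it D##5.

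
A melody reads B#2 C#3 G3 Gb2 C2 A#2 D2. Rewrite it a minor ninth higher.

B#2 → C#4
C#3 → D4
G3 → Ab4
Gb2 → Abb3
C2 → Db3
A#2 → B3
D2 → Eb3

C#4 D4 Ab4 Abb3 Db3 B3 Eb3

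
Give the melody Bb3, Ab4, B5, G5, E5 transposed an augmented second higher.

Bb3 → C#4
Ab4 → B4
B5 → C##6
G5 → A#5
E5 → F##5

C#4 B4 C##6 A#5 F##5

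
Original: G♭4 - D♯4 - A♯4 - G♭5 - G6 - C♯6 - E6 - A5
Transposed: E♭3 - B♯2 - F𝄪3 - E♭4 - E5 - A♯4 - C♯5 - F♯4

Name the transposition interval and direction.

Take the first pair: Gb4 → Eb3. G to E spans 10 letter names, so the interval is some kind of tenth.
Eb3 to Gb4 is 15 semitones, which makes it a minor tenth; the second version is lower, so the direction is down.
Checking another pair — A5 → F#4 — gives the same interval.

down a minor tenth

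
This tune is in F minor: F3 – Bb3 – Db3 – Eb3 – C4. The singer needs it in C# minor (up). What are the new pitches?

C#4 F#4 A3 B3 G#4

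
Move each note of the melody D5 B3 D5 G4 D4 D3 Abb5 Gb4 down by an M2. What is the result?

D5 becomes C5
B3 becomes A3
D5 becomes C5
G4 becomes F4
D4 becomes C4
D3 becomes C3
Abb5 becomes Gbb5
Gb4 becomes Fb4

C5 A3 C5 F4 C4 C3 Gbb5 Fb4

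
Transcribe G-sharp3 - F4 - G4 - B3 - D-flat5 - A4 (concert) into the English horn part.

D#4 C5 D5 F#4 Ab5 E5

The English horn sounds a perfect fifth below written, so the written part must be a perfect fifth above concert — transpose each note up.
G#3 becomes D#4
F4 becomes C5
G4 becomes D5
B3 becomes F#4
Db5 becomes Ab5
A4 becomes E5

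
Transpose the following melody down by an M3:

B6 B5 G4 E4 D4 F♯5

G6 G5 Eb4 C4 Bb3 D5

B6 to G6
B5 to G5
G4 to Eb4
E4 to C4
D4 to Bb3
F#5 to D5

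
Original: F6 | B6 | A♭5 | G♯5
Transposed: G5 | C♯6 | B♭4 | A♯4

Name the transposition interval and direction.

down a minor seventh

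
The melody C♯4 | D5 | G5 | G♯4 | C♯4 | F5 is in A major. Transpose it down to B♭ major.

D3 Eb4 Ab4 A3 D3 Gb4

A major to B♭ major down is a major seventh, so every note moves down by that interval.
C#4 to D3
D5 to Eb4
G5 to Ab4
G#4 to A3
C#4 to D3
F5 to Gb4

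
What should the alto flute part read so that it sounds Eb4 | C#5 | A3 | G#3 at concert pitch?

Written C4 sounds as G3 on the alto flute, so concert pitches are written a perfect fourth up.
Eb4 gives Ab4
C#5 gives F#5
A3 gives D4
G#3 gives C#4

Ab4 F#5 D4 C#4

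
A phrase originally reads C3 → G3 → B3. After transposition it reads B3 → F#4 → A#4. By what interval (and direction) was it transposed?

Take the first pair: C3 → B3. C to B spans 7 letter names, so the interval is some kind of seventh.
C3 to B3 is 11 semitones, which makes it a major seventh; the second version is higher, so the direction is up.
Checking another pair — B3 → A#4 — gives the same interval.

up a major seventh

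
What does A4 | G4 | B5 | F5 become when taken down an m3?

F#4 E4 G#5 D5

A4: a third down reaches F, and 3 semitones makes it F#4.
G4: a third down reaches E, and 3 semitones makes it E4.
B5 down a minor third is G#5.
F5: a third down reaches D, and 3 semitones makes it D5.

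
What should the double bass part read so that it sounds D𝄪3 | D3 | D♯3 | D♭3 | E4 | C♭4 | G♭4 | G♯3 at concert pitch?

D##4 D4 D#4 Db4 E5 Cb5 Gb5 G#4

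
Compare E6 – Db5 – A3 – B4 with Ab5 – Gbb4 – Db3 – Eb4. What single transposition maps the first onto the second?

From E6 to Ab5 is 5 letter names — a fifth of some quality.
Ab5 to E6 is 8 semitones, which makes it an augmented fifth; the second version is lower, so the direction is down.
Checking another pair — B4 → Eb4 — gives the same interval.

down an augmented fifth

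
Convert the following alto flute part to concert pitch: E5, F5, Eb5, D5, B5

B4 C5 Bb4 A4 F#5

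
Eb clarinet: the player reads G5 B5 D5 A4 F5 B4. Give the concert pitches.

The Eb clarinet sounds a minor third above written, so transpose each written note up a minor third.
G5 becomes Bb5
B5 becomes D6
D5 becomes F5
A4 becomes C5
F5 becomes Ab5
B4 becomes D5

Bb5 D6 F5 C5 Ab5 D5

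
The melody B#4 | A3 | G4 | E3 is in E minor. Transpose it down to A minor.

E minor to A minor down is a perfect fifth, so every note moves down by that interval.
B#4 gives E#4
A3 gives D3
G4 gives C4
E3 gives A2

E#4 D3 C4 A2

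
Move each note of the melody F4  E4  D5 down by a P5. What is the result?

A perfect fifth down from F4 gives Bb3.
E4: a fifth down reaches A, and 7 semitones makes it A3.
D5: a fifth down reaches G, and 7 semitones makes it G4.

Bb3 A3 G4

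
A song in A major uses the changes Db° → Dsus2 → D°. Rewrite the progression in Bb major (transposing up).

A major up to Bb major is a minor second; each chord root moves by that interval while the quality stays the same.
Db°: root Db up a minor second → Ebb, giving Ebb°.
Dsus2: root D up a minor second → Eb, giving Ebsus2.
D°: root D up a minor second → Eb, giving Eb°.

Ebb° Ebsus2 Eb°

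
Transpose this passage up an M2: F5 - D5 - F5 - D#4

G5 E5 G5 E#4

F5 up a major second is G5.
D5 up a major second is E5.
F5: a second up reaches G, and 2 semitones makes it G5.
A major second up from D#4 gives E#4.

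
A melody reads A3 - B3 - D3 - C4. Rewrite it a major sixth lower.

C3 D3 F2 Eb3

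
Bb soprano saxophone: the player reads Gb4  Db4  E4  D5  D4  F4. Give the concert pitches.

The Bb soprano saxophone sounds a major second below written, so transpose each written note down a major second.
Gb4 becomes Fb4
Db4 becomes Cb4
E4 becomes D4
D5 becomes C5
D4 becomes C4
F4 becomes Eb4

Fb4 Cb4 D4 C5 C4 Eb4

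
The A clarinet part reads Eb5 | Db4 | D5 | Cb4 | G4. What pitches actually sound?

The A clarinet sounds a minor third below written, so transpose each written note down a minor third.
Eb5 gives C5
Db4 gives Bb3
D5 gives B4
Cb4 gives Ab3
G4 gives E4

C5 Bb3 B4 Ab3 E4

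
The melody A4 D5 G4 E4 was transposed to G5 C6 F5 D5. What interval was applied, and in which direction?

up a minor seventh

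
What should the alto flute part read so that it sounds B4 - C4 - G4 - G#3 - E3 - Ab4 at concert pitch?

E5 F4 C5 C#4 A3 Db5

Written C4 sounds as G3 on the alto flute, so concert pitches are written a perfect fourth up.
B4 becomes E5
C4 becomes F4
G4 becomes C5
G#3 becomes C#4
E3 becomes A3
Ab4 becomes Db5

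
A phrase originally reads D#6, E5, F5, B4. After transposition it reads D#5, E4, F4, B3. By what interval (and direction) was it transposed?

down a perfect octave

Take the first pair: D#6 → D#5. D to D spans 8 letter names, so the interval is some kind of octave.
D#5 to D#6 is 12 semitones, which makes it a perfect octave; the second version is lower, so the direction is down.
Checking another pair — B4 → B3 — gives the same interval.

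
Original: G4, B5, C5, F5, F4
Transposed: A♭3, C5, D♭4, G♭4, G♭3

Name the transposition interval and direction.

down a major seventh

Take the first pair: G4 → Ab3. G to A spans 7 letter names, so the interval is some kind of seventh.
Ab3 to G4 is 11 semitones, which makes it a major seventh; the second version is lower, so the direction is down.
Checking another pair — F4 → Gb3 — gives the same interval.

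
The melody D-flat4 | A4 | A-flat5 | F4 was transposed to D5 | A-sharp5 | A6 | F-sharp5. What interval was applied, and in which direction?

up an augmented octave

Take the first pair: Db4 → D5. D to D spans 8 letter names, so the interval is some kind of octave.
Db4 to D5 is 13 semitones, which makes it an augmented octave; the second version is higher, so the direction is up.
Checking another pair — F4 → F#5 — gives the same interval.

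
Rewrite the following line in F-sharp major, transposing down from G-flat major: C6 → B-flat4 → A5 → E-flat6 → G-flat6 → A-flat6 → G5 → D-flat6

B#5 A#4 G##5 D#6 F#6 G#6 F##5 C#6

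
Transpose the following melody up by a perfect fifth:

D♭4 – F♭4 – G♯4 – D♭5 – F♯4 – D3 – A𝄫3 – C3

Ab4 Cb5 D#5 Ab5 C#5 A3 Ebb4 G3

Db4: a fifth up reaches A, and 7 semitones makes it Ab4.
Fb4: a fifth up reaches C, and 7 semitones makes it Cb5.
G#4: a fifth up reaches D, and 7 semitones makes it D#5.
Db5 up a perfect fifth is Ab5.
A perfect fifth up from F#4 gives C#5.
A perfect fifth up from D3 gives A3.
Abb3 up a perfect fifth is Ebb4.
C3: a fifth up reaches G, and 7 semitones makes it G3.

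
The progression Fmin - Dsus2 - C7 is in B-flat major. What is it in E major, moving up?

B-flat major up to E major is an augmented fourth; each chord root moves by that interval while the quality stays the same.
Fmin: root F up an augmented fourth → B, giving Bmin.
Dsus2: root D up an augmented fourth → G#, giving G#sus2.
C7: root C up an augmented fourth → F#, giving F#7.

Bmin G#sus2 F#7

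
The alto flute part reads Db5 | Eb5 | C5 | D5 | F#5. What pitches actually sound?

Ab4 Bb4 G4 A4 C#5

Written C4 on the alto flute sounds as G3, a perfect fourth lower; apply that shift to every note.
Db5 → Ab4
Eb5 → Bb4
C5 → G4
D5 → A4
F#5 → C#5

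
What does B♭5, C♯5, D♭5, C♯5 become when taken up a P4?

Eb6 F#5 Gb5 F#5

Bb5 to Eb6
C#5 to F#5
Db5 to Gb5
C#5 to F#5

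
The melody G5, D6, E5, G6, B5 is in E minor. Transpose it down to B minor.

E minor to B minor down is a perfect fourth, so every note moves down by that interval.
G5 → D5
D6 → A5
E5 → B4
G6 → D6
B5 → F#5

D5 A5 B4 D6 F#5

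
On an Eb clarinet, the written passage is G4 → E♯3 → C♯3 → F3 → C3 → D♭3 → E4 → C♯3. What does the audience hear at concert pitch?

Bb4 G#3 E3 Ab3 Eb3 Fb3 G4 E3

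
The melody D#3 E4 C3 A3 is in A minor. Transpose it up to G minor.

A minor to G minor up is a minor seventh, so every note moves up by that interval.
D#3 to C#4
E4 to D5
C3 to Bb3
A3 to G4

C#4 D5 Bb3 G4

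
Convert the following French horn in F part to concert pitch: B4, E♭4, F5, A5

E4 Ab3 Bb4 D5

The French horn in F sounds a perfect fifth below written, so transpose each written note down a perfect fifth.
B4 becomes E4
Eb4 becomes Ab3
F5 becomes Bb4
A5 becomes D5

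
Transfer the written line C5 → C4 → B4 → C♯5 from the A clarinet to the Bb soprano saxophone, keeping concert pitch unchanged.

B4 B3 A#4 B#4

First find concert pitch: the A clarinet sounds a minor third below written, so C5 C4 B4 C♯5 sounds A4 A3 G#4 A#4.
Then write for Bb soprano saxophone: it sounds a major second below written, so the part must be a major second above concert.
A4 → B4
A3 → B3
G#4 → A#4
A#4 → B#4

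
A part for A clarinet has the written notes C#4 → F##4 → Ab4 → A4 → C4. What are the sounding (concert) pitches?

A#3 D##4 F4 F#4 A3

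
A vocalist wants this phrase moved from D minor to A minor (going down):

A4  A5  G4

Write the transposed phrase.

D minor to A minor down is a perfect fourth, so every note moves down by that interval.
A4 gives E4
A5 gives E5
G4 gives D4

E4 E5 D4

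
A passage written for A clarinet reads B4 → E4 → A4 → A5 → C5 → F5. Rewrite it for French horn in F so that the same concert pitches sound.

First find concert pitch: the A clarinet sounds a minor third below written, so B4 E4 A4 A5 C5 F5 sounds G#4 C#4 F#4 F#5 A4 D5.
Then write for French horn in F: it sounds a perfect fifth below written, so the part must be a perfect fifth above concert.
G#4 → D#5
C#4 → G#4
F#4 → C#5
F#5 → C#6
A4 → E5
D5 → A5

D#5 G#4 C#5 C#6 E5 A5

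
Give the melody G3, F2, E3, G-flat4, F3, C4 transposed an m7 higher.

F4 Eb3 D4 Fb5 Eb4 Bb4

G3 up a minor seventh is F4.
A minor seventh up from F2 gives Eb3.
A minor seventh up from E3 gives D4.
A minor seventh up from Gb4 gives Fb5.
F3 up a minor seventh is Eb4.
C4 up a minor seventh is Bb4.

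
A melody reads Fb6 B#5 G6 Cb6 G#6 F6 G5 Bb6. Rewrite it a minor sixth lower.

Fb6 -> Ab5
B#5 -> D##5
G6 -> B5
Cb6 -> Eb5
G#6 -> B#5
F6 -> A5
G5 -> B4
Bb6 -> D6

Ab5 D##5 B5 Eb5 B#5 A5 B4 D6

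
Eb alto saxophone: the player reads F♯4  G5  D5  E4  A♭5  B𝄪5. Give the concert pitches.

A3 Bb4 F4 G3 Cb5 D##5

Written C4 on the Eb alto saxophone sounds as Eb3, a major sixth lower; apply that shift to every note.
F#4 -> A3
G5 -> Bb4
D5 -> F4
E4 -> G3
Ab5 -> Cb5
B##5 -> D##5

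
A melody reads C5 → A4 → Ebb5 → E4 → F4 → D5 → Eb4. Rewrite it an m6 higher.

Ab5 F5 Cbb6 C5 Db5 Bb5 Cb5

C5 up a minor sixth is Ab5.
A minor sixth up from A4 gives F5.
Ebb5: a sixth up reaches C, and 8 semitones makes it Cbb6.
A minor sixth up from E4 gives C5.
F4 up a minor sixth is Db5.
D5 up a minor sixth is Bb5.
A minor sixth up from Eb4 gives Cb5.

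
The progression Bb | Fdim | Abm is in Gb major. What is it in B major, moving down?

Gb major down to B major is a diminished sixth; each chord root moves by that interval while the quality stays the same.
Bb: root Bb down a diminished sixth → D#, giving D#.
Fdim: root F down a diminished sixth → A#, giving A#dim.
Abm: root Ab down a diminished sixth → C#, giving C#m.

D# A#dim C#m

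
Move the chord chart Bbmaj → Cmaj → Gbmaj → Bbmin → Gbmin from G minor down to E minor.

Gmaj Amaj Ebmaj Gmin Ebmin

G minor down to E minor is a minor third; each chord root moves by that interval while the quality stays the same.
Bbmaj: root Bb down a minor third → G, giving Gmaj.
Cmaj: root C down a minor third → A, giving Amaj.
Gbmaj: root Gb down a minor third → Eb, giving Ebmaj.
Bbmin: root Bb down a minor third → G, giving Gmin.
Gbmin: root Gb down a minor third → Eb, giving Ebmin.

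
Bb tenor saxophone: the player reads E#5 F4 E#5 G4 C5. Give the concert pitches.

D#4 Eb3 D#4 F3 Bb3

Written C4 on the Bb tenor saxophone sounds as Bb2, a major ninth lower; apply that shift to every note.
E#5 → D#4
F4 → Eb3
E#5 → D#4
G4 → F3
C5 → Bb3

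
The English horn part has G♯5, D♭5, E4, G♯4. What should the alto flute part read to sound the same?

First find concert pitch: the English horn sounds a perfect fifth below written, so G♯5 D♭5 E4 G♯4 sounds C#5 Gb4 A3 C#4.
Then write for alto flute: it sounds a perfect fourth below written, so the part must be a perfect fourth above concert.
C#5 → F#5
Gb4 → Cb5
A3 → D4
C#4 → F#4

F#5 Cb5 D4 F#4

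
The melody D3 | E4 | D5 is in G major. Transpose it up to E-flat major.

Bb3 C5 Bb5

From G up to E-flat is a minor sixth; apply that to each pitch.
D3 gives Bb3
E4 gives C5
D5 gives Bb5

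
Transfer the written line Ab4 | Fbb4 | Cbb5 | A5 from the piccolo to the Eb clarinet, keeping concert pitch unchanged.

F5 Dbb5 Abb5 F#6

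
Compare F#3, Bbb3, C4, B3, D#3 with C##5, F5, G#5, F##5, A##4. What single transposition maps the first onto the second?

From F#3 to C##5 is 12 letter names — a twelfth of some quality.
F#3 to C##5 is 20 semitones, which makes it an augmented twelfth; the second version is higher, so the direction is up.
Checking another pair — D#3 → A##4 — gives the same interval.

up an augmented twelfth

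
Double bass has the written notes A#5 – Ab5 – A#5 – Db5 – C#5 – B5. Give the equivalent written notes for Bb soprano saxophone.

B#4 Bb4 B#4 Eb4 D#4 C#5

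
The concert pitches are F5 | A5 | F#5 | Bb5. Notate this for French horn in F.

Written C4 sounds as F3 on the French horn in F, so concert pitches are written a perfect fifth up.
F5 → C6
A5 → E6
F#5 → C#6
Bb5 → F6

C6 E6 C#6 F6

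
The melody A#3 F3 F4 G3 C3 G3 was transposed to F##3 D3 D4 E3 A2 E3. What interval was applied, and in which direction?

down a minor third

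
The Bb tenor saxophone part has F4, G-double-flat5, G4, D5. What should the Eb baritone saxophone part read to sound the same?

First find concert pitch: the Bb tenor saxophone sounds a major ninth below written, so F4 G-double-flat5 G4 D5 sounds Eb3 Fbb4 F3 C4.
Then write for Eb baritone saxophone: it sounds a major thirteenth below written, so the part must be a major thirteenth above concert.
Eb3 → C5
Fbb4 → Dbb6
F3 → D5
C4 → A5

C5 Dbb6 D5 A5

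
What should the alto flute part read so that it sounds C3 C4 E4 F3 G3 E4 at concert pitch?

F3 F4 A4 Bb3 C4 A4

The alto flute sounds a perfect fourth below written, so the written part must be a perfect fourth above concert — transpose each note up.
C3 gives F3
C4 gives F4
E4 gives A4
F3 gives Bb3
G3 gives C4
E4 gives A4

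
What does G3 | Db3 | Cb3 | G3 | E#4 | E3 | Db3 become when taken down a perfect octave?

G2 Db2 Cb2 G2 E#3 E2 Db2

G3 down a perfect octave is G2.
Db3 down a perfect octave is Db2.
Cb3 down a perfect octave is Cb2.
G3 down a perfect octave is G2.
E#4 down a perfect octave is E#3.
A perfect octave down from E3 gives E2.
A perfect octave down from Db3 gives Db2.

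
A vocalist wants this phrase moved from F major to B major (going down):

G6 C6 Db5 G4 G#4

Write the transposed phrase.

C#6 F#5 G4 C#4 C##4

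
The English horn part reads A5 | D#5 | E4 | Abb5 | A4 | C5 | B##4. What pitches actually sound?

D5 G#4 A3 Dbb5 D4 F4 E##4

The English horn sounds a perfect fifth below written, so transpose each written note down a perfect fifth.
A5 → D5
D#5 → G#4
E4 → A3
Abb5 → Dbb5
A4 → D4
C5 → F4
B##4 → E##4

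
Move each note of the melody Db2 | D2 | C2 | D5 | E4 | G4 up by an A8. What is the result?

D3 D#3 C#3 D#6 E#5 G#5

An augmented octave up from Db2 gives D3.
An augmented octave up from D2 gives D#3.
C2: an octave up reaches C, and 13 semitones makes it C#3.
D5 up an augmented octave is D#6.
An augmented octave up from E4 gives E#5.
G4 up an augmented octave is G#5.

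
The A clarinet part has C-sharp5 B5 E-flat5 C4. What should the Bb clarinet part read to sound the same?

B#4 A#5 D5 B3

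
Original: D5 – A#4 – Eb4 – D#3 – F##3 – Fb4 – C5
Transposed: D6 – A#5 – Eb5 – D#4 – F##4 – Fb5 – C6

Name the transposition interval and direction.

Take the first pair: D5 → D6. D to D spans 8 letter names, so the interval is some kind of octave.
D5 to D6 is 12 semitones, which makes it a perfect octave; the second version is higher, so the direction is up.
Checking another pair — C5 → C6 — gives the same interval.

up a perfect octave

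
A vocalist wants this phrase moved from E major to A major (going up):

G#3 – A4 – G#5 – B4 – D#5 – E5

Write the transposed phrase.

From E up to A is a perfect fourth; apply that to each pitch.
G#3 -> C#4
A4 -> D5
G#5 -> C#6
B4 -> E5
D#5 -> G#5
E5 -> A5

C#4 D5 C#6 E5 G#5 A5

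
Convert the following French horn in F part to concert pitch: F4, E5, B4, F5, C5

The French horn in F sounds a perfect fifth below written, so transpose each written note down a perfect fifth.
F4 -> Bb3
E5 -> A4
B4 -> E4
F5 -> Bb4
C5 -> F4

Bb3 A4 E4 Bb4 F4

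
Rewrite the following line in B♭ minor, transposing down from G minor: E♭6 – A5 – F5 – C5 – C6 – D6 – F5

Gb5 C5 Ab4 Eb4 Eb5 F5 Ab4

G minor to B♭ minor down is a major sixth, so every note moves down by that interval.
Eb6 → Gb5
A5 → C5
F5 → Ab4
C5 → Eb4
C6 → Eb5
D6 → F5
F5 → Ab4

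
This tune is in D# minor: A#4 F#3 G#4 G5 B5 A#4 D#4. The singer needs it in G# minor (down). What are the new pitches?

D#4 B2 C#4 C5 E5 D#4 G#3

From D# down to G# is a perfect fifth; apply that to each pitch.
A#4 to D#4
F#3 to B2
G#4 to C#4
G5 to C5
B5 to E5
A#4 to D#4
D#4 to G#3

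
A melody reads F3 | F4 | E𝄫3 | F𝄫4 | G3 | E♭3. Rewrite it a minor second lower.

E3 E4 Db3 Ebb4 F#3 D3

F3 down a minor second is E3.
F4 down a minor second is E4.
A minor second down from Ebb3 gives Db3.
A minor second down from Fbb4 gives Ebb4.
G3 down a minor second is F#3.
Eb3: a second down reaches D, and 1 semitone makes it D3.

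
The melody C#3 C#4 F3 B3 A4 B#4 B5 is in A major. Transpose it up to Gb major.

Bb3 Bb4 Ebb4 Ab4 Gb5 A5 Ab6

From A up to Gb is a diminished seventh; apply that to each pitch.
C#3 gives Bb3
C#4 gives Bb4
F3 gives Ebb4
B3 gives Ab4
A4 gives Gb5
B#4 gives A5
B5 gives Ab6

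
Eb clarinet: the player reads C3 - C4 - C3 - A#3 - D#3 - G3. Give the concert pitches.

Eb3 Eb4 Eb3 C#4 F#3 Bb3

Written C4 on the Eb clarinet sounds as Eb4, a minor third higher; apply that shift to every note.
C3 becomes Eb3
C4 becomes Eb4
C3 becomes Eb3
A#3 becomes C#4
D#3 becomes F#3
G3 becomes Bb3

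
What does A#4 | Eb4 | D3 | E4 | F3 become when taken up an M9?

B#5 F5 E4 F#5 G4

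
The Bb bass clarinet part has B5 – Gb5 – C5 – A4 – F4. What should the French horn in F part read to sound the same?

E5 Cb5 F4 D4 Bb3

First find concert pitch: the Bb bass clarinet sounds a major ninth below written, so B5 Gb5 C5 A4 F4 sounds A4 Fb4 Bb3 G3 Eb3.
Then write for French horn in F: it sounds a perfect fifth below written, so the part must be a perfect fifth above concert.
A4 → E5
Fb4 → Cb5
Bb3 → F4
G3 → D4
Eb3 → Bb3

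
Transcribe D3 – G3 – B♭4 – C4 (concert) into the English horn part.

A3 D4 F5 G4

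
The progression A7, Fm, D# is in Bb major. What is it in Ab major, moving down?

Bb major down to Ab major is a major second; each chord root moves by that interval while the quality stays the same.
A7: root A down a major second → G, giving G7.
Fm: root F down a major second → Eb, giving Ebm.
D#: root D# down a major second → C#, giving C#.

G7 Ebm C#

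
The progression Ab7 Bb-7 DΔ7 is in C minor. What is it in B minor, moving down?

G7 A-7 C#Δ7

C minor down to B minor is a minor second; each chord root moves by that interval while the quality stays the same.
Ab7: root Ab down a minor second → G, giving G7.
Bb-7: root Bb down a minor second → A, giving A-7.
DΔ7: root D down a minor second → C#, giving C#Δ7.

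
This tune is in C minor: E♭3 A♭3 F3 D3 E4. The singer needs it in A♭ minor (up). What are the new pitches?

Cb4 Fb4 Db4 Bb3 C5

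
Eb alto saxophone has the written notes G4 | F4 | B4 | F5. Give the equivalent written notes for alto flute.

Eb4 Db4 G4 Db5

First find concert pitch: the Eb alto saxophone sounds a major sixth below written, so G4 F4 B4 F5 sounds Bb3 Ab3 D4 Ab4.
Then write for alto flute: it sounds a perfect fourth below written, so the part must be a perfect fourth above concert.
Bb3 → Eb4
Ab3 → Db4
D4 → G4
Ab4 → Db5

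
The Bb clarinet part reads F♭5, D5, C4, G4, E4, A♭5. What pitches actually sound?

Ebb5 C5 Bb3 F4 D4 Gb5

Written C4 on the Bb clarinet sounds as Bb3, a major second lower; apply that shift to every note.
Fb5 becomes Ebb5
D5 becomes C5
C4 becomes Bb3
G4 becomes F4
E4 becomes D4
Ab5 becomes Gb5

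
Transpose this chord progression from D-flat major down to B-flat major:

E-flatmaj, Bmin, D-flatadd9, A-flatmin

D-flat major down to B-flat major is a minor third; each chord root moves by that interval while the quality stays the same.
E-flatmaj: root E-flat down a minor third → C, giving Cmaj.
Bmin: root B down a minor third → G#, giving G#min.
D-flatadd9: root D-flat down a minor third → Bb, giving Bbadd9.
A-flatmin: root A-flat down a minor third → F, giving Fmin.

Cmaj G#min Bbadd9 Fmin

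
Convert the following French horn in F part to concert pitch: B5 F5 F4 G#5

E5 Bb4 Bb3 C#5

Written C4 on the French horn in F sounds as F3, a perfect fifth lower; apply that shift to every note.
B5 becomes E5
F5 becomes Bb4
F4 becomes Bb3
G#5 becomes C#5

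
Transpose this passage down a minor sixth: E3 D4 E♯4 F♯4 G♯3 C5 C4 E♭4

G#2 F#3 G##3 A#3 B#2 E4 E3 G3

A minor sixth down from E3 gives G#2.
D4: a sixth down reaches F, and 8 semitones makes it F#3.
A minor sixth down from E#4 gives G##3.
A minor sixth down from F#4 gives A#3.
G#3 down a minor sixth is B#2.
A minor sixth down from C5 gives E4.
A minor sixth down from C4 gives E3.
Eb4: a sixth down reaches G, and 8 semitones makes it G3.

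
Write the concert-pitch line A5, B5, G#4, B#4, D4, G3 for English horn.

E6 F#6 D#5 F##5 A4 D4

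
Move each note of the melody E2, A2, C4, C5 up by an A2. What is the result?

F##2 B#2 D#4 D#5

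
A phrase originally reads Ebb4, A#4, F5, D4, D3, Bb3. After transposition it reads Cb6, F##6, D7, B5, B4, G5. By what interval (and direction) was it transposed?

up a major thirteenth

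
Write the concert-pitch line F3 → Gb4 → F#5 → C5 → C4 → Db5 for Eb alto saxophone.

Written C4 sounds as Eb3 on the Eb alto saxophone, so concert pitches are written a major sixth up.
F3 to D4
Gb4 to Eb5
F#5 to D#6
C5 to A5
C4 to A4
Db5 to Bb5

D4 Eb5 D#6 A5 A4 Bb5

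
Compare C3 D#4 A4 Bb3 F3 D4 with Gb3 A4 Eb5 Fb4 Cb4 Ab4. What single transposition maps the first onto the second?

up a diminished fifth

From C3 to Gb3 is 5 letter names — a fifth of some quality.
C3 to Gb3 is 6 semitones, which makes it a diminished fifth; the second version is higher, so the direction is up.
Checking another pair — D4 → Ab4 — gives the same interval.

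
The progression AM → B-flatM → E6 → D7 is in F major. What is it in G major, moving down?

F major down to G major is a minor seventh; each chord root moves by that interval while the quality stays the same.
AM: root A down a minor seventh → B, giving BM.
B-flatM: root B-flat down a minor seventh → C, giving CM.
E6: root E down a minor seventh → F#, giving F#6.
D7: root D down a minor seventh → E, giving E7.

BM CM F#6 E7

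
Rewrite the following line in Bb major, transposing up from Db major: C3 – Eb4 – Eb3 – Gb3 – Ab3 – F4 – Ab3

A3 C5 C4 Eb4 F4 D5 F4

From Db up to Bb is a major sixth; apply that to each pitch.
C3 becomes A3
Eb4 becomes C5
Eb3 becomes C4
Gb3 becomes Eb4
Ab3 becomes F4
F4 becomes D5
Ab3 becomes F4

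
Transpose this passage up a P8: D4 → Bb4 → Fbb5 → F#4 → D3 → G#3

D5 Bb5 Fbb6 F#5 D4 G#4

D4 up a perfect octave is D5.
Bb4 up a perfect octave is Bb5.
A perfect octave up from Fbb5 gives Fbb6.
A perfect octave up from F#4 gives F#5.
A perfect octave up from D3 gives D4.
G#3: an octave up reaches G, and 12 semitones makes it G#4.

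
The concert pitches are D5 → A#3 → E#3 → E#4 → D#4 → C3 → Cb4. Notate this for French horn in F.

Written C4 sounds as F3 on the French horn in F, so concert pitches are written a perfect fifth up.
D5 becomes A5
A#3 becomes E#4
E#3 becomes B#3
E#4 becomes B#4
D#4 becomes A#4
C3 becomes G3
Cb4 becomes Gb4

A5 E#4 B#3 B#4 A#4 G3 Gb4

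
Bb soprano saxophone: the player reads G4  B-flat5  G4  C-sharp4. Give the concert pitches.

F4 Ab5 F4 B3

Written C4 on the Bb soprano saxophone sounds as Bb3, a major second lower; apply that shift to every note.
G4 → F4
Bb5 → Ab5
G4 → F4
C#4 → B3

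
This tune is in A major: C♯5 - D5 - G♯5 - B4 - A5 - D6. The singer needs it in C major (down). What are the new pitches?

E4 F4 B4 D4 C5 F5

From A down to C is a major sixth; apply that to each pitch.
C#5 -> E4
D5 -> F4
G#5 -> B4
B4 -> D4
A5 -> C5
D6 -> F5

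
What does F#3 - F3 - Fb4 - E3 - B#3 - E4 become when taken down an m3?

D#3 D3 Db4 C#3 G##3 C#4

F#3 -> D#3
F3 -> D3
Fb4 -> Db4
E3 -> C#3
B#3 -> G##3
E4 -> C#4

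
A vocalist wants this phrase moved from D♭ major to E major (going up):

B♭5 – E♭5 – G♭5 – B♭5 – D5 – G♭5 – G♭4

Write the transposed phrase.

C#6 F#5 A5 C#6 E#5 A5 A4

D♭ major to E major up is an augmented second, so every note moves up by that interval.
Bb5 → C#6
Eb5 → F#5
Gb5 → A5
Bb5 → C#6
D5 → E#5
Gb5 → A5
Gb4 → A4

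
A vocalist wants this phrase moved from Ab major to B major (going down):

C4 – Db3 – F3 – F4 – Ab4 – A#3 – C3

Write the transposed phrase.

Ab major to B major down is a diminished seventh, so every note moves down by that interval.
C4 -> D#3
Db3 -> E2
F3 -> G#2
F4 -> G#3
Ab4 -> B3
A#3 -> B##2
C3 -> D#2

D#3 E2 G#2 G#3 B3 B##2 D#2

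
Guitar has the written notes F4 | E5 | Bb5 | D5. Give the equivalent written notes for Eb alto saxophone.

First find concert pitch: the guitar sounds a perfect octave below written, so F4 E5 Bb5 D5 sounds F3 E4 Bb4 D4.
Then write for Eb alto saxophone: it sounds a major sixth below written, so the part must be a major sixth above concert.
F3 → D4
E4 → C#5
Bb4 → G5
D4 → B4

D4 C#5 G5 B4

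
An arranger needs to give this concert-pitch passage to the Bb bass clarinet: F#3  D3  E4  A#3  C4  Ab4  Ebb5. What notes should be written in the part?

The Bb bass clarinet sounds a major ninth below written, so the written part must be a major ninth above concert — transpose each note up.
F#3 → G#4
D3 → E4
E4 → F#5
A#3 → B#4
C4 → D5
Ab4 → Bb5
Ebb5 → Fb6

G#4 E4 F#5 B#4 D5 Bb5 Fb6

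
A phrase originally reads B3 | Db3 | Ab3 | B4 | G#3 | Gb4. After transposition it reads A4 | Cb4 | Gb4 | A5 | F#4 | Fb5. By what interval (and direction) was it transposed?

Take the first pair: B3 → A4. B to A spans 7 letter names, so the interval is some kind of seventh.
B3 to A4 is 10 semitones, which makes it a minor seventh; the second version is higher, so the direction is up.
Checking another pair — Gb4 → Fb5 — gives the same interval.

up a minor seventh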